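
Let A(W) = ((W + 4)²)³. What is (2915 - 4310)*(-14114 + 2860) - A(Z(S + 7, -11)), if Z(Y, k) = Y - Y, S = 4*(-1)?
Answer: 15695234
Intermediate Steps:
S = -4
Z(Y, k) = 0
A(W) = (4 + W)⁶ (A(W) = ((4 + W)²)³ = (4 + W)⁶)
(2915 - 4310)*(-14114 + 2860) - A(Z(S + 7, -11)) = (2915 - 4310)*(-14114 + 2860) - (4 + 0)⁶ = -1395*(-11254) - 1*4⁶ = 15699330 - 1*4096 = 15699330 - 4096 = 15695234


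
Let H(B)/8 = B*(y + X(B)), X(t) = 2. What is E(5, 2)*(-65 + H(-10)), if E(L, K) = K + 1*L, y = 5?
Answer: -4375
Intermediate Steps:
E(L, K) = K + L
H(B) = 56*B (H(B) = 8*(B*(5 + 2)) = 8*(B*7) = 8*(7*B) = 56*B)
E(5, 2)*(-65 + H(-10)) = (2 + 5)*(-65 + 56*(-10)) = 7*(-65 - 560) = 7*(-625) = -4375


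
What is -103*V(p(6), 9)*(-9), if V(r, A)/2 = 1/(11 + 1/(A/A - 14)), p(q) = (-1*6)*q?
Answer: 12051/71 ≈ 169.73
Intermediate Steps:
p(q) = -6*q
V(r, A) = 13/71 (V(r, A) = 2/(11 + 1/(A/A - 14)) = 2/(11 + 1/(1 - 14)) = 2/(11 + 1/(-13)) = 2/(11 - 1/13) = 2/(142/13) = 2*(13/142) = 13/71)
-103*V(p(6), 9)*(-9) = -103*13/71*(-9) = -1339/71*(-9) = 12051/71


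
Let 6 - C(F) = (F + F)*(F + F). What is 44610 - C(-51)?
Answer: 55008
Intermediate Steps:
C(F) = 6 - 4*F² (C(F) = 6 - (F + F)*(F + F) = 6 - 2*F*2*F = 6 - 4*F²)
44610 - C(-51) = 44610 - (6 - 4*(-51)²) = 44610 - (6 - 4*2601) = 44610 - (6 - 10404) = 44610 - 1*(-10398) = 44610 + 10398 = 55008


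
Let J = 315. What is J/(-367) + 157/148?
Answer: 10999/54316 ≈ 0.20250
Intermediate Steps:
J/(-367) + 157/148 = 315/(-367) + 157/148 = 315*(-1/367) + 157*(1/148) = -315/367 + 157/148 = 10999/54316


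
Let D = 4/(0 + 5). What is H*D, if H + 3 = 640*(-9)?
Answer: -23052/5 ≈ -4610.4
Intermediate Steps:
H = -5763 (H = -3 + 640*(-9) = -3 - 5760 = -5763)
D = ⅘ (D = 4/5 = 4*(⅕) = ⅘ ≈ 0.80000)
H*D = -5763*⅘ = -23052/5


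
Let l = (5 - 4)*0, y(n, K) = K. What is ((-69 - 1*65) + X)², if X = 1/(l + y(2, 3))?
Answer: 160801/9 ≈ 17867.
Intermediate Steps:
l = 0 (l = 1*0 = 0)
X = ⅓ (X = 1/(0 + 3) = 1/3 = ⅓ ≈ 0.33333)
((-69 - 1*65) + X)² = ((-69 - 1*65) + ⅓)² = ((-69 - 65) + ⅓)² = (-134 + ⅓)² = (-401/3)² = 160801/9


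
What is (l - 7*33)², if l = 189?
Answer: 1764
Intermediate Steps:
(l - 7*33)² = (189 - 7*33)² = (189 - 231)² = (-42)² = 1764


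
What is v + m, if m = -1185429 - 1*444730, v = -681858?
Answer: -2312017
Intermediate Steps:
m = -1630159 (m = -1185429 - 444730 = -1630159)
v + m = -681858 - 1630159 = -2312017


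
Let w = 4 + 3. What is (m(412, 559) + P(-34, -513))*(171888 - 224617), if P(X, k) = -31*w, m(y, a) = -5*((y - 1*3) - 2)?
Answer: 118745708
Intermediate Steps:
m(y, a) = 25 - 5*y (m(y, a) = -5*((y - 3) - 2) = -5*((-3 + y) - 2) = -5*(-5 + y) = 25 - 5*y)
w = 7
P(X, k) = -217 (P(X, k) = -31*7 = -217)
(m(412, 559) + P(-34, -513))*(171888 - 224617) = ((25 - 5*412) - 217)*(171888 - 224617) = ((25 - 2060) - 217)*(-52729) = (-2035 - 217)*(-52729) = -2252*(-52729) = 118745708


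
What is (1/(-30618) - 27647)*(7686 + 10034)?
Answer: -7499953204420/15309 ≈ -4.8990e+8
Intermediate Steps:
(1/(-30618) - 27647)*(7686 + 10034) = (-1/30618 - 27647)*17720 = -846495847/30618*17720 = -7499953204420/15309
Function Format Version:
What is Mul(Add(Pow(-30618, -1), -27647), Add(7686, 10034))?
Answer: Rational(-7499953204420, 15309) ≈ -4.8990e+8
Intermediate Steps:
Mul(Add(Pow(-30618, -1), -27647), Add(7686, 10034)) = Mul(Add(Rational(-1, 30618), -27647), 17720) = Mul(Rational(-846495847, 30618), 17720) = Rational(-7499953204420, 15309)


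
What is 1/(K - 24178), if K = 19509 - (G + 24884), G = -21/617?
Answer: -617/18234180 ≈ -3.3838e-5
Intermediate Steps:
G = -21/617 (G = (1/617)*(-21) = -21/617 ≈ -0.034036)
K = -3316354/617 (K = 19509 - (-21/617 + 24884) = 19509 - 1*15353407/617 = 19509 - 15353407/617 = -3316354/617 ≈ -5375.0)
1/(K - 24178) = 1/(-3316354/617 - 24178) = 1/(-18234180/617) = -617/18234180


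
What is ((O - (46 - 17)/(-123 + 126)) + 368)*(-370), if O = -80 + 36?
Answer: -348910/3 ≈ -1.1630e+5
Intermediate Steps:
O = -44
((O - (46 - 17)/(-123 + 126)) + 368)*(-370) = ((-44 - (46 - 17)/(-123 + 126)) + 368)*(-370) = ((-44 - 29/3) + 368)*(-370) = (-161/3 + 368)*(-370) = (943/3)*(-370) = -348910/3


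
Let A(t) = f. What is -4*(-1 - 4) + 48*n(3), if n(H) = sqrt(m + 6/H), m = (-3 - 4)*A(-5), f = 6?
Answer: 20 + 96*I*sqrt(10) ≈ 20.0 + 303.58*I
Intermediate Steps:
A(t) = 6
m = -42 (m = (-3 - 4)*6 = -7*6 = -42)
n(H) = sqrt(-42 + 6/H)
-4*(-1 - 4) + 48*n(3) = -4*(-1 - 4) + 48*sqrt(-42 + 6/3) = -4*(-5) + 48*sqrt(-42 + 6*(1/3)) = 20 + 48*sqrt(-42 + 2) = 20 + 48*sqrt(-40) = 20 + 48*(2*I*sqrt(10)) = 20 + 96*I*sqrt(10)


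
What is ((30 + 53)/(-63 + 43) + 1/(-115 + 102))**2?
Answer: 1207801/67600 ≈ 17.867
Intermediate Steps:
((30 + 53)/(-63 + 43) + 1/(-115 + 102))**2 = (83/(-20) + 1/(-13))**2 = (83*(-1/20) - 1/13)**2 = (-83/20 - 1/13)**2 = (-1099/260)**2 = 1207801/67600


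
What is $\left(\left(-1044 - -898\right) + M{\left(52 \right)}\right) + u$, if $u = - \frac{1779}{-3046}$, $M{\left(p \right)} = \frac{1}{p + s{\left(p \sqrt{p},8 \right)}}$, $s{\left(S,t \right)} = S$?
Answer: $- \frac{587335985}{4038996} + \frac{\sqrt{13}}{1326} \approx -145.41$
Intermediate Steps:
$M{\left(p \right)} = \frac{1}{p + p^{\frac{3}{2}}}$ ($M{\left(p \right)} = \frac{1}{p + p \sqrt{p}} = \frac{1}{p + p^{\frac{3}{2}}}$)
$u = \frac{1779}{3046}$ ($u = \left(-1779\right) \left(- \frac{1}{3046}\right) = \frac{1779}{3046} \approx 0.58404$)
$\left(\left(-1044 - -898\right) + M{\left(52 \right)}\right) + u = \left(\left(-1044 - -898\right) + \frac{1}{52 + 52^{\frac{3}{2}}}\right) + \frac{1779}{3046} = \left(\left(-1044 + 898\right) + \frac{1}{52 + 104 \sqrt{13}}\right) + \frac{1779}{3046} = \left(-146 + \frac{1}{52 + 104 \sqrt{13}}\right) + \frac{1779}{3046} = - \frac{442937}{3046} + \frac{1}{52 + 104 \sqrt{13}}$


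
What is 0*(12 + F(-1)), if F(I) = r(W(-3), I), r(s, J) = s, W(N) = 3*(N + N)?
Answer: 0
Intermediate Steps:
W(N) = 6*N (W(N) = 3*(2*N) = 6*N)
F(I) = -18 (F(I) = 6*(-3) = -18)
0*(12 + F(-1)) = 0*(12 - 18) = 0*(-6) = 0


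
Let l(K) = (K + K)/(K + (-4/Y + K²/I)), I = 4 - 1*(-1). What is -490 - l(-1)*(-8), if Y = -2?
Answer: -1510/3 ≈ -503.33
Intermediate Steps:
I = 5 (I = 4 + 1 = 5)
l(K) = 2*K/(2 + K + K²/5) (l(K) = (K + K)/(K + (-4/(-2) + K²/5)) = (2*K)/(K + (-4*(-½) + K²*(⅕))) = (2*K)/(K + (2 + K²/5)) = (2*K)/(2 + K + K²/5) = 2*K/(2 + K + K²/5))
-490 - l(-1)*(-8) = -490 - 10*(-1)/(10 + (-1)² + 5*(-1))*(-8) = -490 - 10*(-1)/(10 + 1 - 5)*(-8) = -490 - 10*(-1)/6*(-8) = -490 - 10*(-1)*(⅙)*(-8) = -490 - (-5)*(-8)/3 = -490 - 1*40/3 = -490 - 40/3 = -1510/3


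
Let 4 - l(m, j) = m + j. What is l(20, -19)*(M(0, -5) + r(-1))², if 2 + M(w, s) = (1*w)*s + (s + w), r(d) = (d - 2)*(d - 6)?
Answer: 588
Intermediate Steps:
l(m, j) = 4 - j - m (l(m, j) = 4 - (m + j) = 4 - (j + m) = 4 + (-j - m) = 4 - j - m)
r(d) = (-6 + d)*(-2 + d) (r(d) = (-2 + d)*(-6 + d) = (-6 + d)*(-2 + d))
M(w, s) = -2 + s + w + s*w (M(w, s) = -2 + ((1*w)*s + (s + w)) = -2 + (w*s + (s + w)) = -2 + (s*w + (s + w)) = -2 + (s + w + s*w) = -2 + s + w + s*w)
l(20, -19)*(M(0, -5) + r(-1))² = (4 - 1*(-19) - 1*20)*((-2 - 5 + 0 - 5*0) + (12 + (-1)² - 8*(-1)))² = (4 + 19 - 20)*((-2 - 5 + 0 + 0) + (12 + 1 + 8))² = 3*(-7 + 21)² = 3*14² = 3*196 = 588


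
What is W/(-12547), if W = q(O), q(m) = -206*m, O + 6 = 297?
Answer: 59946/12547 ≈ 4.7777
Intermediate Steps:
O = 291 (O = -6 + 297 = 291)
W = -59946 (W = -206*291 = -59946)
W/(-12547) = -59946/(-12547) = -59946*(-1/12547) = 59946/12547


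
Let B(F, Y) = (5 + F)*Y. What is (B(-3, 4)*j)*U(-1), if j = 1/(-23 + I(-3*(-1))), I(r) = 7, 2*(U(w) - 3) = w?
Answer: -5/4 ≈ -1.2500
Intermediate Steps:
U(w) = 3 + w/2
j = -1/16 (j = 1/(-23 + 7) = 1/(-16) = -1/16 ≈ -0.062500)
B(F, Y) = Y*(5 + F)
(B(-3, 4)*j)*U(-1) = ((4*(5 - 3))*(-1/16))*(3 + (½)*(-1)) = ((4*2)*(-1/16))*(3 - ½) = (8*(-1/16))*(5/2) = -½*5/2 = -5/4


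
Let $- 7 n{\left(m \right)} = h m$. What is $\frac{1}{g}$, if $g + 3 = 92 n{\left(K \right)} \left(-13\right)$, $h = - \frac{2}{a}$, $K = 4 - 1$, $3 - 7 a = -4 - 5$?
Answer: $- \frac{1}{601} \approx -0.0016639$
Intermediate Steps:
$a = \frac{12}{7}$ ($a = \frac{3}{7} - \frac{-4 - 5}{7} = \frac{3}{7} - - \frac{9}{7} = \frac{3}{7} + \frac{9}{7} = \frac{12}{7} \approx 1.7143$)
$K = 3$
$h = - \frac{7}{6}$ ($h = - \frac{2}{\frac{12}{7}} = \left(-2\right) \frac{7}{12} = - \frac{7}{6} \approx -1.1667$)
$n{\left(m \right)} = \frac{m}{6}$ ($n{\left(m \right)} = - \frac{\left(- \frac{7}{6}\right) m}{7} = \frac{m}{6}$)
$g = -601$ ($g = -3 + 92 \cdot \frac{1}{6} \cdot 3 \left(-13\right) = -3 + 92 \cdot \frac{1}{2} \left(-13\right) = -3 + 46 \left(-13\right) = -3 - 598 = -601$)
$\frac{1}{g} = \frac{1}{-601} = - \frac{1}{601}$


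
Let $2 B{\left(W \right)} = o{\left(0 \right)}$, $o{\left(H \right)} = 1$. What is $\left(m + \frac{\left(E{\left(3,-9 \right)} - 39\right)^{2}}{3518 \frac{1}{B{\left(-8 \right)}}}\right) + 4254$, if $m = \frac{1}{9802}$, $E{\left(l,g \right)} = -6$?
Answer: $\frac{146702464787}{34483436} \approx 4254.3$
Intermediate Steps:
$B{\left(W \right)} = \frac{1}{2}$ ($B{\left(W \right)} = \frac{1}{2} \cdot 1 = \frac{1}{2}$)
$m = \frac{1}{9802} \approx 0.00010202$
$\left(m + \frac{\left(E{\left(3,-9 \right)} - 39\right)^{2}}{3518 \frac{1}{B{\left(-8 \right)}}}\right) + 4254 = \left(\frac{1}{9802} + \frac{\left(-6 - 39\right)^{2}}{3518 \frac{1}{\frac{1}{2}}}\right) + 4254 = \left(\frac{1}{9802} + \frac{\left(-45\right)^{2}}{3518 \cdot 2}\right) + 4254 = \left(\frac{1}{9802} + \frac{2025}{7036}\right) + 4254 = \frac{9928043}{34483436} + 4254 = \frac{146702464787}{34483436}$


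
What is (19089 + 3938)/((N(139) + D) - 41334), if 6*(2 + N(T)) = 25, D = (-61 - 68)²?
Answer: -138162/148145 ≈ -0.93261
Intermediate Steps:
D = 16641 (D = (-129)² = 16641)
N(T) = 13/6 (N(T) = -2 + (⅙)*25 = -2 + 25/6 = 13/6)
(19089 + 3938)/((N(139) + D) - 41334) = (19089 + 3938)/((13/6 + 16641) - 41334) = 23027/(99859/6 - 41334) = 23027/(-148145/6) = 23027*(-6/148145) = -138162/148145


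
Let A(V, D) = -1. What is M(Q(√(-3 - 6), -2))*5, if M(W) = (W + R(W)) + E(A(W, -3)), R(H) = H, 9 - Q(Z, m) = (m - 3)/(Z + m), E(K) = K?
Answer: 1005/13 - 150*I/13 ≈ 77.308 - 11.538*I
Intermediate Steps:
Q(Z, m) = 9 - (-3 + m)/(Z + m) (Q(Z, m) = 9 - (m - 3)/(Z + m) = 9 - (-3 + m)/(Z + m))
M(W) = -1 + 2*W (M(W) = (W + W) - 1 = 2*W - 1 = -1 + 2*W)
M(Q(√(-3 - 6), -2))*5 = (-1 + 2*((3 + 8*(-2) + 9*√(-3 - 6))/(√(-3 - 6) - 2)))*5 = (-1 + 2*((3 - 16 + 9*√(-9))/(√(-9) - 2)))*5 = (-1 + 2*((3 - 16 + 9*(3*I))/(3*I - 2)))*5 = (-1 + 2*((3 - 16 + 27*I)/(-2 + 3*I)))*5 = (-1 + 2*(((-2 - 3*I)/13)*(-13 + 27*I)))*5 = (-1 + 2*((-13 + 27*I)*(-2 - 3*I)/13))*5 = (-1 + 2*(-13 + 27*I)*(-2 - 3*I)/13)*5 = -5 + 10*(-13 + 27*I)*(-2 - 3*I)/13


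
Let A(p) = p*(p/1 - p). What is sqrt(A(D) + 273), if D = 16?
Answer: sqrt(273) ≈ 16.523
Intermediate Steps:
A(p) = 0 (A(p) = p*(p*1 - p) = p*(p - p) = p*0 = 0)
sqrt(A(D) + 273) = sqrt(0 + 273) = sqrt(273)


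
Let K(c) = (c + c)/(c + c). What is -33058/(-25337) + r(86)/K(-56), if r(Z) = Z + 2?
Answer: 2262714/25337 ≈ 89.305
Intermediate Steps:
K(c) = 1 (K(c) = (2*c)/((2*c)) = (2*c)*(1/(2*c)) = 1)
r(Z) = 2 + Z
-33058/(-25337) + r(86)/K(-56) = -33058/(-25337) + (2 + 86)/1 = -33058*(-1/25337) + 88*1 = 33058/25337 + 88 = 2262714/25337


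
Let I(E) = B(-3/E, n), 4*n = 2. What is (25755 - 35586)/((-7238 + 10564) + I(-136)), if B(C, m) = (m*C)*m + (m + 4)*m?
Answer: -5348064/1810571 ≈ -2.9538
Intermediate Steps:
n = ½ (n = (¼)*2 = ½ ≈ 0.50000)
B(C, m) = C*m² + m*(4 + m) (B(C, m) = (C*m)*m + (4 + m)*m = C*m² + m*(4 + m))
I(E) = 9/4 - 3/(4*E) (I(E) = (4 + ½ - 3/E*(½))/2 = (4 + ½ - 3/(2*E))/2 = (9/2 - 3/(2*E))/2 = 9/4 - 3/(4*E))
(25755 - 35586)/((-7238 + 10564) + I(-136)) = (25755 - 35586)/((-7238 + 10564) + (¾)*(-1 + 3*(-136))/(-136)) = -9831/(3326 + (¾)*(-1/136)*(-1 - 408)) = -9831/(3326 + (¾)*(-1/136)*(-409)) = -9831/(3326 + 1227/544) = -9831/1810571/544 = -9831*544/1810571 = -5348064/1810571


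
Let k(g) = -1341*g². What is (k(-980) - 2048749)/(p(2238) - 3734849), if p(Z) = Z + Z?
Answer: 1289945149/3730373 ≈ 345.80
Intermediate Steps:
p(Z) = 2*Z
(k(-980) - 2048749)/(p(2238) - 3734849) = (-1341*(-980)² - 2048749)/(2*2238 - 3734849) = (-1341*960400 - 2048749)/(4476 - 3734849) = (-1287896400 - 2048749)/(-3730373) = -1289945149*(-1/3730373) = 1289945149/3730373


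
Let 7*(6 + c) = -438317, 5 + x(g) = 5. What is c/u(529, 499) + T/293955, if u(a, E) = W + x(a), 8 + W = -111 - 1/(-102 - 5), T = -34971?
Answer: 4594889989337/8732815140 ≈ 526.16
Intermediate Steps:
x(g) = 0 (x(g) = -5 + 5 = 0)
c = -438359/7 (c = -6 + (⅐)*(-438317) = -6 - 438317/7 = -438359/7 ≈ -62623.)
W = -12732/107 (W = -8 + (-111 - 1/(-102 - 5)) = -8 + (-111 - 1/(-107)) = -8 + (-111 - 1*(-1/107)) = -8 + (-111 + 1/107) = -8 - 11876/107 = -12732/107 ≈ -118.99)
u(a, E) = -12732/107 (u(a, E) = -12732/107 + 0 = -12732/107)
c/u(529, 499) + T/293955 = -438359/(7*(-12732/107)) - 34971/293955 = -438359/7*(-107/12732) - 34971*1/293955 = 46904413/89124 - 11657/97985 = 4594889989337/8732815140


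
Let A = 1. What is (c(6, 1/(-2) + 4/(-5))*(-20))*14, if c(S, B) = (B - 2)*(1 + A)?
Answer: 1848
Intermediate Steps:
c(S, B) = -4 + 2*B (c(S, B) = (B - 2)*(1 + 1) = (-2 + B)*2 = -4 + 2*B)
(c(6, 1/(-2) + 4/(-5))*(-20))*14 = ((-4 + 2*(1/(-2) + 4/(-5)))*(-20))*14 = ((-4 + 2*(1*(-½) + 4*(-⅕)))*(-20))*14 = ((-4 + 2*(-½ - ⅘))*(-20))*14 = ((-4 + 2*(-13/10))*(-20))*14 = ((-4 - 13/5)*(-20))*14 = -33/5*(-20)*14 = 132*14 = 1848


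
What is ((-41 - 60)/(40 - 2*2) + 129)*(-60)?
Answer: -22715/3 ≈ -7571.7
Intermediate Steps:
((-41 - 60)/(40 - 2*2) + 129)*(-60) = (-101/(40 - 4) + 129)*(-60) = (-101/36 + 129)*(-60) = (4543/36)*(-60) = -22715/3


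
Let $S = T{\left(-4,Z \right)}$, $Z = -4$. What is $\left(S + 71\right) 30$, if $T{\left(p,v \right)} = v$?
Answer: $2010$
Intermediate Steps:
$S = -4$
$\left(S + 71\right) 30 = \left(-4 + 71\right) 30 = 67 \cdot 30 = 2010$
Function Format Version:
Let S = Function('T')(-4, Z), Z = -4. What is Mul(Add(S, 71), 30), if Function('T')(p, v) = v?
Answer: 2010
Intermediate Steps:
S = -4
Mul(Add(S, 71), 30) = Mul(Add(-4, 71), 30) = Mul(67, 30) = 2010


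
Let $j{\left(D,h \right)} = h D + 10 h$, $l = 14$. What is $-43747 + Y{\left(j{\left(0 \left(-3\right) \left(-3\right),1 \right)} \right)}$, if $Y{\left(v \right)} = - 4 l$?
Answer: $-43803$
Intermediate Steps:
$j{\left(D,h \right)} = 10 h + D h$ ($j{\left(D,h \right)} = D h + 10 h = 10 h + D h$)
$Y{\left(v \right)} = -56$ ($Y{\left(v \right)} = \left(-4\right) 14 = -56$)
$-43747 + Y{\left(j{\left(0 \left(-3\right) \left(-3\right),1 \right)} \right)} = -43747 - 56 = -43803$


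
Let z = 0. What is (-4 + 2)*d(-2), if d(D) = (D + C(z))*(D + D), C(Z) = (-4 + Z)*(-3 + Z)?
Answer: 80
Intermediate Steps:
d(D) = 2*D*(12 + D) (d(D) = (D + (12 + 0**2 - 7*0))*(D + D) = (D + (12 + 0 + 0))*(2*D) = (D + 12)*(2*D) = (12 + D)*(2*D) = 2*D*(12 + D))
(-4 + 2)*d(-2) = (-4 + 2)*(2*(-2)*(12 - 2)) = -4*(-2)*10 = -2*(-40) = 80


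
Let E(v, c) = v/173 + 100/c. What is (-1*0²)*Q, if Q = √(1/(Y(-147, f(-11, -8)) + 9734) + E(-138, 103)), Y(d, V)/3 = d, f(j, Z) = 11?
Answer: 0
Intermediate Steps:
E(v, c) = 100/c + v/173 (E(v, c) = v*(1/173) + 100/c = v/173 + 100/c = 100/c + v/173)
Y(d, V) = 3*d
Q = 7*√96976120410111/165591967 (Q = √(1/(3*(-147) + 9734) + (100/103 + (1/173)*(-138))) = √(1/(-441 + 9734) + (100*(1/103) - 138/173)) = √(1/9293 + (100/103 - 138/173)) = √(1/9293 + 3086/17819) = √(28696017/165591967) = 7*√96976120410111/165591967 ≈ 0.41629)
(-1*0²)*Q = (-1*0²)*(7*√96976120410111/165591967) = (-1*0)*(7*√96976120410111/165591967) = 0*(7*√96976120410111/165591967) = 0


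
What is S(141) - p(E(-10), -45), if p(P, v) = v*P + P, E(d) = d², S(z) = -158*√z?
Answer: 4400 - 158*√141 ≈ 2523.9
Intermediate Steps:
p(P, v) = P + P*v (p(P, v) = P*v + P = P + P*v)
S(141) - p(E(-10), -45) = -158*√141 - (-10)²*(1 - 45) = -158*√141 - 100*(-44) = -158*√141 - 1*(-4400) = -158*√141 + 4400 = 4400 - 158*√141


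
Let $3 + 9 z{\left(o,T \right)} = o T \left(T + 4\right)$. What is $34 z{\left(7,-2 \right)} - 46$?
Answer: $- \frac{1468}{9} \approx -163.11$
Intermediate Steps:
$z{\left(o,T \right)} = - \frac{1}{3} + \frac{T o \left(4 + T\right)}{9}$ ($z{\left(o,T \right)} = - \frac{1}{3} + \frac{o T \left(T + 4\right)}{9} = - \frac{1}{3} + \frac{T o \left(4 + T\right)}{9}$)
$34 z{\left(7,-2 \right)} - 46 = 34 \left(- \frac{1}{3} + \frac{1}{9} \cdot 7 \left(-2\right)^{2} + \frac{4}{9} \left(-2\right) 7\right) - 46 = 34 \left(- \frac{1}{3} + \frac{1}{9} \cdot 7 \cdot 4 - \frac{56}{9}\right) - 46 = 34 \left(- \frac{1}{3} + \frac{28}{9} - \frac{56}{9}\right) - 46 = 34 \left(- \frac{31}{9}\right) - 46 = - \frac{1054}{9} - 46 = - \frac{1468}{9}$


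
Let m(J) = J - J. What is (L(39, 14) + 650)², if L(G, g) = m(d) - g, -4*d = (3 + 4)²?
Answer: 404496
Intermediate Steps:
d = -49/4 (d = -(3 + 4)²/4 = -¼*7² = -¼*49 = -49/4 ≈ -12.250)
m(J) = 0
L(G, g) = -g (L(G, g) = 0 - g = -g)
(L(39, 14) + 650)² = (-1*14 + 650)² = (-14 + 650)² = 636² = 404496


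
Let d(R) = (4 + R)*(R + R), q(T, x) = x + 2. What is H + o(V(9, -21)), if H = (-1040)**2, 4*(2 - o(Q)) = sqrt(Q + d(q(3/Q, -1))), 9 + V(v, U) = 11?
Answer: 1081602 - sqrt(3)/2 ≈ 1.0816e+6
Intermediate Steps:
q(T, x) = 2 + x
V(v, U) = 2 (V(v, U) = -9 + 11 = 2)
d(R) = 2*R*(4 + R) (d(R) = (4 + R)*(2*R) = 2*R*(4 + R))
o(Q) = 2 - sqrt(10 + Q)/4 (o(Q) = 2 - sqrt(Q + 2*(2 - 1)*(4 + (2 - 1)))/4 = 2 - sqrt(Q + 2*1*(4 + 1))/4 = 2 - sqrt(Q + 2*1*5)/4 = 2 - sqrt(Q + 10)/4 = 2 - sqrt(10 + Q)/4)
H = 1081600
H + o(V(9, -21)) = 1081600 + (2 - sqrt(10 + 2)/4) = 1081600 + (2 - sqrt(3)/2) = 1081602 - sqrt(3)/2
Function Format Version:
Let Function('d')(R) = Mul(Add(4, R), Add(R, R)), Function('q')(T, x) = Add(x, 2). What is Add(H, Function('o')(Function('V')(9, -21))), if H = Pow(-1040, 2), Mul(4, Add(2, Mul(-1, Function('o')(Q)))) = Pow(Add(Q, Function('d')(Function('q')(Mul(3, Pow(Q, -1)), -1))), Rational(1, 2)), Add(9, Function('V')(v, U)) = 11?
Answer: Add(1081602, Mul(Rational(-1, 2), Pow(3, Rational(1, 2)))) ≈ 1.0816e+6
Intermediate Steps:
Function('q')(T, x) = Add(2, x)
Function('V')(v, U) = 2 (Function('V')(v, U) = Add(-9, 11) = 2)
Function('d')(R) = Mul(2, R, Add(4, R)) (Function('d')(R) = Mul(Add(4, R), Mul(2, R)) = Mul(2, R, Add(4, R)))
Function('o')(Q) = Add(2, Mul(Rational(-1, 4), Pow(Add(10, Q), Rational(1, 2)))) (Function('o')(Q) = Add(2, Mul(Rational(-1, 4), Pow(Add(Q, Mul(2, Add(2, -1), Add(4, Add(2, -1)))), Rational(1, 2)))) = Add(2, Mul(Rational(-1, 4), Pow(Add(Q, Mul(2, 1, Add(4, 1))), Rational(1, 2)))) = Add(2, Mul(Rational(-1, 4), Pow(Add(Q, Mul(2, 1, 5)), Rational(1, 2)))) = Add(2, Mul(Rational(-1, 4), Pow(Add(Q, 10), Rational(1, 2)))) = Add(2, Mul(Rational(-1, 4), Pow(Add(10, Q), Rational(1, 2)))))
H = 1081600
Add(H, Function('o')(Function('V')(9, -21))) = Add(1081600, Add(2, Mul(Rational(-1, 4), Pow(Add(10, 2), Rational(1, 2))))) = Add(1081600, Add(2, Mul(Rational(-1, 4), Pow(12, Rational(1, 2))))) = Add(1081600, Add(2, Mul(Rational(-1, 4), Mul(2, Pow(3, Rational(1, 2)))))) = Add(1081600, Add(2, Mul(Rational(-1, 2), Pow(3, Rational(1, 2))))) = Add(1081602, Mul(Rational(-1, 2), Pow(3, Rational(1, 2))))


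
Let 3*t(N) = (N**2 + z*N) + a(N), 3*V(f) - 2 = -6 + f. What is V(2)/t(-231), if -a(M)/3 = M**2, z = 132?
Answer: 1/68607 ≈ 1.4576e-5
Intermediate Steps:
V(f) = -4/3 + f/3 (V(f) = 2/3 + (-6 + f)/3 = 2/3 + (-2 + f/3) = -4/3 + f/3)
a(M) = -3*M**2
t(N) = 44*N - 2*N**2/3 (t(N) = ((N**2 + 132*N) - 3*N**2)/3 = (-2*N**2 + 132*N)/3 = 44*N - 2*N**2/3)
V(2)/t(-231) = (-4/3 + (1/3)*2)/(((2/3)*(-231)*(66 - 1*(-231)))) = (-4/3 + 2/3)/(((2/3)*(-231)*(66 + 231))) = -2/(3*((2/3)*(-231)*297)) = -2/3/(-45738) = -2/3*(-1/45738) = 1/68607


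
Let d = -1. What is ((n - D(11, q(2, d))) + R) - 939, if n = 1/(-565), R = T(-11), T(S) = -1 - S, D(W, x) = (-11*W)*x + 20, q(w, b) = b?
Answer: -604551/565 ≈ -1070.0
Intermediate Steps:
D(W, x) = 20 - 11*W*x (D(W, x) = -11*W*x + 20 = 20 - 11*W*x)
R = 10 (R = -1 - 1*(-11) = -1 + 11 = 10)
n = -1/565 ≈ -0.0017699
((n - D(11, q(2, d))) + R) - 939 = ((-1/565 - (20 - 11*11*(-1))) + 10) - 939 = ((-1/565 - (20 + 121)) + 10) - 939 = ((-1/565 - 1*141) + 10) - 939 = ((-1/565 - 141) + 10) - 939 = (-79666/565 + 10) - 939 = -74016/565 - 939 = -604551/565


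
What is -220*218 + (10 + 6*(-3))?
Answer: -47968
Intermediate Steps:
-220*218 + (10 + 6*(-3)) = -47960 + (10 - 18) = -47960 - 8 = -47968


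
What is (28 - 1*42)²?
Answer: 196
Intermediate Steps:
(28 - 1*42)² = (28 - 42)² = (-14)² = 196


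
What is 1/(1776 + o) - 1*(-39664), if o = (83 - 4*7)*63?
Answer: 207879025/5241 ≈ 39664.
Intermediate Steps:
o = 3465 (o = (83 - 28)*63 = 55*63 = 3465)
1/(1776 + o) - 1*(-39664) = 1/(1776 + 3465) - 1*(-39664) = 1/5241 + 39664 = 207879025/5241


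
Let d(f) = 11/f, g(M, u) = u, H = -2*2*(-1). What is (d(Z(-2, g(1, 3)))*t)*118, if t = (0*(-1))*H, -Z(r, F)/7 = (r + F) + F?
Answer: 0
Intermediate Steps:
H = 4 (H = -4*(-1) = 4)
Z(r, F) = -14*F - 7*r (Z(r, F) = -7*((r + F) + F) = -7*((F + r) + F) = -7*(r + 2*F) = -14*F - 7*r)
t = 0 (t = (0*(-1))*4 = 0*4 = 0)
(d(Z(-2, g(1, 3)))*t)*118 = ((11/(-14*3 - 7*(-2)))*0)*118 = ((11/(-42 + 14))*0)*118 = ((11/(-28))*0)*118 = ((11*(-1/28))*0)*118 = -11/28*0*118 = 0*118 = 0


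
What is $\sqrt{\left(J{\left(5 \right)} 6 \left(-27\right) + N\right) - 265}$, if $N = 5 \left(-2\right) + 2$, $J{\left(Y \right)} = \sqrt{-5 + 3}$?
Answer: $\sqrt{-273 - 162 i \sqrt{2}} \approx 6.4573 - 17.74 i$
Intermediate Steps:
$J{\left(Y \right)} = i \sqrt{2}$ ($J{\left(Y \right)} = \sqrt{-2} = i \sqrt{2}$)
$N = -8$ ($N = -10 + 2 = -8$)
$\sqrt{\left(J{\left(5 \right)} 6 \left(-27\right) + N\right) - 265} = \sqrt{\left(i \sqrt{2} \cdot 6 \left(-27\right) - 8\right) - 265} = \sqrt{\left(6 i \sqrt{2} \left(-27\right) - 8\right) - 265} = \sqrt{\left(- 162 i \sqrt{2} - 8\right) - 265} = \sqrt{\left(-8 - 162 i \sqrt{2}\right) - 265} = \sqrt{-273 - 162 i \sqrt{2}}$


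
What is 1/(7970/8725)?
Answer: 1745/1594 ≈ 1.0947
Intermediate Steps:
1/(7970/8725) = 1/(7970*(1/8725)) = 1/(1594/1745) = 1745/1594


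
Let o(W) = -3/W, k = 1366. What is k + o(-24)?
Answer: 10929/8 ≈ 1366.1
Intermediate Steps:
k + o(-24) = 1366 - 3/(-24) = 1366 - 3*(-1/24) = 1366 + ⅛ = 10929/8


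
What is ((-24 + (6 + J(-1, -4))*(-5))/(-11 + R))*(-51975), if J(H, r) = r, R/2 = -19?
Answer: -252450/7 ≈ -36064.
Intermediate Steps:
R = -38 (R = 2*(-19) = -38)
((-24 + (6 + J(-1, -4))*(-5))/(-11 + R))*(-51975) = ((-24 + (6 - 4)*(-5))/(-11 - 38))*(-51975) = ((-24 + 2*(-5))/(-49))*(-51975) = ((-24 - 10)*(-1/49))*(-51975) = -34*(-1/49)*(-51975) = (34/49)*(-51975) = -252450/7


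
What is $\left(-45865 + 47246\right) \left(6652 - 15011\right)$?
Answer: $-11543779$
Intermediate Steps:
$\left(-45865 + 47246\right) \left(6652 - 15011\right) = 1381 \left(6652 - 15011\right) = 1381 \left(-8359\right) = -11543779$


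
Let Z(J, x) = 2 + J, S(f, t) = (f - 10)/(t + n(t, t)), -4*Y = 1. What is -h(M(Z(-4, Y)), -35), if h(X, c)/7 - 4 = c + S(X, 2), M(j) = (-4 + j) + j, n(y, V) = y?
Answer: 497/2 ≈ 248.50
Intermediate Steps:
Y = -¼ (Y = -¼*1 = -¼ ≈ -0.25000)
S(f, t) = (-10 + f)/(2*t) (S(f, t) = (f - 10)/(t + t) = (-10 + f)/((2*t)) = (-10 + f)*(1/(2*t)) = (-10 + f)/(2*t))
M(j) = -4 + 2*j
h(X, c) = 21/2 + 7*c + 7*X/4 (h(X, c) = 28 + 7*(c + (½)*(-10 + X)/2) = 28 + 7*(c + (½)*(½)*(-10 + X)) = 28 + 7*(c + (-5/2 + X/4)) = 28 + 7*(-5/2 + c + X/4) = 28 + (-35/2 + 7*c + 7*X/4) = 21/2 + 7*c + 7*X/4)
-h(M(Z(-4, Y)), -35) = -(21/2 + 7*(-35) + 7*(-4 + 2*(2 - 4))/4) = -(21/2 - 245 + 7*(-4 + 2*(-2))/4) = -(21/2 - 245 + 7*(-4 - 4)/4) = -(21/2 - 245 + (7/4)*(-8)) = -(21/2 - 245 - 14) = -1*(-497/2) = 497/2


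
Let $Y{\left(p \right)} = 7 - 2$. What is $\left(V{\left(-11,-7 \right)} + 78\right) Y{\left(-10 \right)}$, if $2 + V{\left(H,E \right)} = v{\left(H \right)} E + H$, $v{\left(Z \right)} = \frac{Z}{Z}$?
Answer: $290$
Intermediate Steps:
$v{\left(Z \right)} = 1$
$V{\left(H,E \right)} = -2 + E + H$ ($V{\left(H,E \right)} = -2 + \left(1 E + H\right) = -2 + \left(E + H\right) = -2 + E + H$)
$Y{\left(p \right)} = 5$ ($Y{\left(p \right)} = 7 - 2 = 5$)
$\left(V{\left(-11,-7 \right)} + 78\right) Y{\left(-10 \right)} = \left(\left(-2 - 7 - 11\right) + 78\right) 5 = \left(-20 + 78\right) 5 = 58 \cdot 5 = 290$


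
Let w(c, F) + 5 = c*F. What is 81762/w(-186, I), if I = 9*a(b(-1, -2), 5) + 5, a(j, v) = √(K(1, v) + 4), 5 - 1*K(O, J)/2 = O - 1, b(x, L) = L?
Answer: 76447470/38357639 - 136869588*√14/38357639 ≈ -11.358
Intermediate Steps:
K(O, J) = 12 - 2*O (K(O, J) = 10 - 2*(O - 1) = 10 - 2*(-1 + O) = 10 + (2 - 2*O) = 12 - 2*O)
a(j, v) = √14 (a(j, v) = √((12 - 2*1) + 4) = √((12 - 2) + 4) = √(10 + 4) = √14)
I = 5 + 9*√14 (I = 9*√14 + 5 = 5 + 9*√14 ≈ 38.675)
w(c, F) = -5 + F*c (w(c, F) = -5 + c*F = -5 + F*c)
81762/w(-186, I) = 81762/(-5 + (5 + 9*√14)*(-186)) = 81762/(-5 + (-930 - 1674*√14)) = 81762/(-935 - 1674*√14)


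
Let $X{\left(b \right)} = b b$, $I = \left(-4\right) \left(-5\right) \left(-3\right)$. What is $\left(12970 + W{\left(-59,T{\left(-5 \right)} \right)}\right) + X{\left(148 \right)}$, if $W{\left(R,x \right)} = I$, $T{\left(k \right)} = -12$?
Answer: $34814$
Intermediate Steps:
$I = -60$ ($I = 20 \left(-3\right) = -60$)
$W{\left(R,x \right)} = -60$
$X{\left(b \right)} = b^{2}$
$\left(12970 + W{\left(-59,T{\left(-5 \right)} \right)}\right) + X{\left(148 \right)} = \left(12970 - 60\right) + 148^{2} = 12910 + 21904 = 34814$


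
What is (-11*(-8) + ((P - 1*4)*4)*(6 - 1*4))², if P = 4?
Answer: 7744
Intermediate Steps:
(-11*(-8) + ((P - 1*4)*4)*(6 - 1*4))² = (-11*(-8) + ((4 - 1*4)*4)*(6 - 1*4))² = (88 + ((4 - 4)*4)*(6 - 4))² = (88 + (0*4)*2)² = (88 + 0*2)² = (88 + 0)² = 88² = 7744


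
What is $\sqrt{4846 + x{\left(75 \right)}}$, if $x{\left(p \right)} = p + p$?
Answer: $2 \sqrt{1249} \approx 70.682$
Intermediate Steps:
$x{\left(p \right)} = 2 p$
$\sqrt{4846 + x{\left(75 \right)}} = \sqrt{4846 + 2 \cdot 75} = \sqrt{4846 + 150} = \sqrt{4996} = 2 \sqrt{1249}$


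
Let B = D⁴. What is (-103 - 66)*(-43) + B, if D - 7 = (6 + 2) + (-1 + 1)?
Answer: 57892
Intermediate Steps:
D = 15 (D = 7 + ((6 + 2) + (-1 + 1)) = 7 + (8 + 0) = 7 + 8 = 15)
B = 50625 (B = 15⁴ = 50625)
(-103 - 66)*(-43) + B = (-103 - 66)*(-43) + 50625 = -169*(-43) + 50625 = 7267 + 50625 = 57892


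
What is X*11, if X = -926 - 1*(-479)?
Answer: -4917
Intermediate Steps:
X = -447 (X = -926 + 479 = -447)
X*11 = -447*11 = -4917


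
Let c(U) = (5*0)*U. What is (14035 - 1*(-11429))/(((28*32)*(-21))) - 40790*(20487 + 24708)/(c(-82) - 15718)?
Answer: 722645249201/6161456 ≈ 1.1728e+5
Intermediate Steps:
c(U) = 0 (c(U) = 0*U = 0)
(14035 - 1*(-11429))/(((28*32)*(-21))) - 40790*(20487 + 24708)/(c(-82) - 15718) = (14035 - 1*(-11429))/(((28*32)*(-21))) - 40790*(20487 + 24708)/(0 - 15718) = (14035 + 11429)/((896*(-21))) - 40790/((-15718/45195)) = 25464/(-18816) - 40790/((-15718*1/45195)) = 25464*(-1/18816) - 40790/(-15718/45195) = -1061/784 - 40790*(-45195/15718) = -1061/784 + 921752025/7859 = 722645249201/6161456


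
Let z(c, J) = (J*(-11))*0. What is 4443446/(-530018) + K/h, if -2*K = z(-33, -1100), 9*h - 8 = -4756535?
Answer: -2221723/265009 ≈ -8.3836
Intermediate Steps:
h = -528503 (h = 8/9 + (⅑)*(-4756535) = 8/9 - 4756535/9 = -528503)
z(c, J) = 0 (z(c, J) = -11*J*0 = 0)
K = 0 (K = -½*0 = 0)
4443446/(-530018) + K/h = 4443446/(-530018) + 0/(-528503) = 4443446*(-1/530018) + 0*(-1/528503) = -2221723/265009 + 0 = -2221723/265009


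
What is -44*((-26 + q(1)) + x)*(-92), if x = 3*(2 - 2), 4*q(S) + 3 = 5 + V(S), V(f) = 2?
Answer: -101200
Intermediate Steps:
q(S) = 1 (q(S) = -¾ + (5 + 2)/4 = -¾ + (¼)*7 = -¾ + 7/4 = 1)
x = 0 (x = 3*0 = 0)
-44*((-26 + q(1)) + x)*(-92) = -44*((-26 + 1) + 0)*(-92) = -44*(-25 + 0)*(-92) = -44*(-25)*(-92) = 1100*(-92) = -101200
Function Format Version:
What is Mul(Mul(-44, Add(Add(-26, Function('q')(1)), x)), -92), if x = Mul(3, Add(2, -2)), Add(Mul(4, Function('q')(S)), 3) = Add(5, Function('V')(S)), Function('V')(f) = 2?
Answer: -101200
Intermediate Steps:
Function('q')(S) = 1 (Function('q')(S) = Add(Rational(-3, 4), Mul(Rational(1, 4), Add(5, 2))) = Add(Rational(-3, 4), Mul(Rational(1, 4), 7)) = Add(Rational(-3, 4), Rational(7, 4)) = 1)
x = 0 (x = Mul(3, 0) = 0)
Mul(Mul(-44, Add(Add(-26, Function('q')(1)), x)), -92) = Mul(Mul(-44, Add(Add(-26, 1), 0)), -92) = Mul(Mul(-44, Add(-25, 0)), -92) = Mul(Mul(-44, -25), -92) = Mul(1100, -92) = -101200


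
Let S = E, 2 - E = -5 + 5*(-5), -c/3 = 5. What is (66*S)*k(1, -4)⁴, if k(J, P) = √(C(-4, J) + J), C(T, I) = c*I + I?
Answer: 356928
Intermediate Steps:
c = -15 (c = -3*5 = -15)
C(T, I) = -14*I (C(T, I) = -15*I + I = -14*I)
E = 32 (E = 2 - (-5 + 5*(-5)) = 2 - (-5 - 25) = 2 - 1*(-30) = 2 + 30 = 32)
k(J, P) = √13*√(-J) (k(J, P) = √(-14*J + J) = √(-13*J) = √13*√(-J))
S = 32
(66*S)*k(1, -4)⁴ = (66*32)*(√13*√(-1*1))⁴ = 2112*(√13*√(-1))⁴ = 2112*(√13*I)⁴ = 2112*(I*√13)⁴ = 2112*169 = 356928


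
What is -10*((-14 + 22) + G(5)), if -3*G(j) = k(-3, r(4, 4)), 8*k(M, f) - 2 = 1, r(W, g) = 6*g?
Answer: -315/4 ≈ -78.750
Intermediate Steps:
k(M, f) = 3/8 (k(M, f) = 1/4 + (1/8)*1 = 1/4 + 1/8 = 3/8)
G(j) = -1/8 (G(j) = -1/3*3/8 = -1/8)
-10*((-14 + 22) + G(5)) = -10*((-14 + 22) - 1/8) = -10*(8 - 1/8) = -10*63/8 = -315/4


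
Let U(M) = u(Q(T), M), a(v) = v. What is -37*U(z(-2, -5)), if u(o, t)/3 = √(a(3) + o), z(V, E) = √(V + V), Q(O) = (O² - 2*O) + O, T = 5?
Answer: -111*√23 ≈ -532.34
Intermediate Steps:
Q(O) = O² - O
z(V, E) = √2*√V (z(V, E) = √(2*V) = √2*√V)
u(o, t) = 3*√(3 + o)
U(M) = 3*√23 (U(M) = 3*√(3 + 5*(-1 + 5)) = 3*√(3 + 5*4) = 3*√(3 + 20) = 3*√23)
-37*U(z(-2, -5)) = -111*√23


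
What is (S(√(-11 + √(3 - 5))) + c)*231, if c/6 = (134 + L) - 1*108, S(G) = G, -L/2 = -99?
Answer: 310464 + 231*√(-11 + I*√2) ≈ 3.1051e+5 + 767.71*I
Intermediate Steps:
L = 198 (L = -2*(-99) = 198)
c = 1344 (c = 6*((134 + 198) - 1*108) = 6*(332 - 108) = 6*224 = 1344)
(S(√(-11 + √(3 - 5))) + c)*231 = (√(-11 + √(3 - 5)) + 1344)*231 = (√(-11 + √(-2)) + 1344)*231 = (√(-11 + I*√2) + 1344)*231 = (1344 + √(-11 + I*√2))*231 = 310464 + 231*√(-11 + I*√2)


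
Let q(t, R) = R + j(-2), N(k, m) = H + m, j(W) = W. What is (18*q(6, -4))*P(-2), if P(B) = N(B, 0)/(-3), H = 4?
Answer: 144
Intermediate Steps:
N(k, m) = 4 + m
q(t, R) = -2 + R (q(t, R) = R - 2 = -2 + R)
P(B) = -4/3 (P(B) = (4 + 0)/(-3) = 4*(-⅓) = -4/3)
(18*q(6, -4))*P(-2) = (18*(-2 - 4))*(-4/3) = (18*(-6))*(-4/3) = -108*(-4/3) = 144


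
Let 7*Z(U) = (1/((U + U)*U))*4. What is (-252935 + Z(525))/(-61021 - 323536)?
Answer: 488006465623/741954661875 ≈ 0.65773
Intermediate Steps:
Z(U) = 2/(7*U²) (Z(U) = ((1/((U + U)*U))*4)/7 = ((1/(((2*U))*U))*4)/7 = (((1/(2*U))/U)*4)/7 = ((1/(2*U²))*4)/7 = (2/U²)/7 = 2/(7*U²))
(-252935 + Z(525))/(-61021 - 323536) = (-252935 + (2/7)/525²)/(-61021 - 323536) = (-252935 + (2/7)*(1/275625))/(-384557) = (-252935 + 2/1929375)*(-1/384557) = -488006465623/1929375*(-1/384557) = 488006465623/741954661875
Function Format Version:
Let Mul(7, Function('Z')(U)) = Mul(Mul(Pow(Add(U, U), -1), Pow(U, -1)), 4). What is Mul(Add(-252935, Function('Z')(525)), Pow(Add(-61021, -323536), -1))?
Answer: Rational(488006465623, 741954661875) ≈ 0.65773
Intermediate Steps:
Function('Z')(U) = Mul(Rational(2, 7), Pow(U, -2)) (Function('Z')(U) = Mul(Rational(1, 7), Mul(Mul(Pow(Add(U, U), -1), Pow(U, -1)), 4)) = Mul(Rational(1, 7), Mul(Mul(Pow(Mul(2, U), -1), Pow(U, -1)), 4)) = Mul(Rational(1, 7), Mul(Mul(Mul(Rational(1, 2), Pow(U, -1)), Pow(U, -1)), 4)) = Mul(Rational(1, 7), Mul(Mul(Rational(1, 2), Pow(U, -2)), 4)) = Mul(Rational(1, 7), Mul(2, Pow(U, -2))) = Mul(Rational(2, 7), Pow(U, -2)))
Mul(Add(-252935, Function('Z')(525)), Pow(Add(-61021, -323536), -1)) = Mul(Add(-252935, Mul(Rational(2, 7), Pow(525, -2))), Pow(Add(-61021, -323536), -1)) = Mul(Add(-252935, Mul(Rational(2, 7), Rational(1, 275625))), Pow(-384557, -1)) = Mul(Add(-252935, Rational(2, 1929375)), Rational(-1, 384557)) = Mul(Rational(-488006465623, 1929375), Rational(-1, 384557)) = Rational(488006465623, 741954661875)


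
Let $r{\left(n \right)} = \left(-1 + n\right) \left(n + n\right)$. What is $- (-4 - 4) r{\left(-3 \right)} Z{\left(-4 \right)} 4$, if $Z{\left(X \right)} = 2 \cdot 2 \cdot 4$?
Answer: $12288$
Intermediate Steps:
$r{\left(n \right)} = 2 n \left(-1 + n\right)$ ($r{\left(n \right)} = \left(-1 + n\right) 2 n = 2 n \left(-1 + n\right)$)
$Z{\left(X \right)} = 16$ ($Z{\left(X \right)} = 4 \cdot 4 = 16$)
$- (-4 - 4) r{\left(-3 \right)} Z{\left(-4 \right)} 4 = - (-4 - 4) 2 \left(-3\right) \left(-1 - 3\right) 16 \cdot 4 = \left(-1\right) \left(-8\right) 2 \left(-3\right) \left(-4\right) 64 = 8 \cdot 24 \cdot 64 = 192 \cdot 64 = 12288$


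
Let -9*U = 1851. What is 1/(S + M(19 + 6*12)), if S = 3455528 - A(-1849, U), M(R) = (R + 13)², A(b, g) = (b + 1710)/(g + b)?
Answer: 6164/21366543999 ≈ 2.8849e-7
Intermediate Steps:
U = -617/3 (U = -⅑*1851 = -617/3 ≈ -205.67)
A(b, g) = (1710 + b)/(b + g)
M(R) = (13 + R)²
S = 21299874175/6164 (S = 3455528 - (1710 - 1849)/(-1849 - 617/3) = 3455528 - (-139)/(-6164/3) = 3455528 - (-3)*(-139)/6164 = 3455528 - 1*417/6164 = 3455528 - 417/6164 = 21299874175/6164 ≈ 3.4555e+6)
1/(S + M(19 + 6*12)) = 1/(21299874175/6164 + (13 + (19 + 6*12))²) = 1/(21299874175/6164 + (13 + (19 + 72))²) = 1/(21299874175/6164 + (13 + 91)²) = 1/(21299874175/6164 + 104²) = 1/(21299874175/6164 + 10816) = 1/(21366543999/6164) = 6164/21366543999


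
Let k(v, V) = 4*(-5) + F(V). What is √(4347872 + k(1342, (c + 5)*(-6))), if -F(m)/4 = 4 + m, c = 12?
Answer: 2*√1087061 ≈ 2085.2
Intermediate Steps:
F(m) = -16 - 4*m (F(m) = -4*(4 + m) = -16 - 4*m)
k(v, V) = -36 - 4*V (k(v, V) = 4*(-5) + (-16 - 4*V) = -20 + (-16 - 4*V) = -36 - 4*V)
√(4347872 + k(1342, (c + 5)*(-6))) = √(4347872 + (-36 - 4*(12 + 5)*(-6))) = √(4347872 + (-36 - 68*(-6))) = √(4347872 + (-36 - 4*(-102))) = √(4347872 + (-36 + 408)) = √(4347872 + 372) = √4348244 = 2*√1087061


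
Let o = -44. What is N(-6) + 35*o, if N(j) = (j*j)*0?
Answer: -1540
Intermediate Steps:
N(j) = 0 (N(j) = j²*0 = 0)
N(-6) + 35*o = 0 + 35*(-44) = 0 - 1540 = -1540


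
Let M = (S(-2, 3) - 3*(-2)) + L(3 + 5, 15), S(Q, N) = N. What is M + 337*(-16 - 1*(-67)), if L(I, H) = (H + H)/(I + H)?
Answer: 395538/23 ≈ 17197.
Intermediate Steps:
L(I, H) = 2*H/(H + I) (L(I, H) = (2*H)/(H + I) = 2*H/(H + I))
M = 237/23 (M = (3 - 3*(-2)) + 2*15/(15 + (3 + 5)) = (3 + 6) + 2*15/(15 + 8) = 9 + 2*15/23 = 9 + 2*15*(1/23) = 9 + 30/23 = 237/23 ≈ 10.304)
M + 337*(-16 - 1*(-67)) = 237/23 + 337*(-16 - 1*(-67)) = 237/23 + 337*(-16 + 67) = 237/23 + 337*51 = 237/23 + 17187 = 395538/23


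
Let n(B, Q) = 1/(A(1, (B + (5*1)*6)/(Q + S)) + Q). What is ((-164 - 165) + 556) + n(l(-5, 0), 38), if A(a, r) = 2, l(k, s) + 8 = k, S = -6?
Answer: 9081/40 ≈ 227.02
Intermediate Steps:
l(k, s) = -8 + k
n(B, Q) = 1/(2 + Q)
((-164 - 165) + 556) + n(l(-5, 0), 38) = ((-164 - 165) + 556) + 1/(2 + 38) = (-329 + 556) + 1/40 = 227 + 1/40 = 9081/40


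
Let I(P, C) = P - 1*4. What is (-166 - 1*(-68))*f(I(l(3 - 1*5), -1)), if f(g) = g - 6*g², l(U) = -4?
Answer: 38416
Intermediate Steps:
I(P, C) = -4 + P (I(P, C) = P - 4 = -4 + P)
f(g) = g - 6*g²
(-166 - 1*(-68))*f(I(l(3 - 1*5), -1)) = (-166 - 1*(-68))*((-4 - 4)*(1 - 6*(-4 - 4))) = (-166 + 68)*(-8*(1 - 6*(-8))) = -(-784)*(1 + 48) = -(-784)*49 = -98*(-392) = 38416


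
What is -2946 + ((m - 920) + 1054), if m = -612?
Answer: -3424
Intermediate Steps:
-2946 + ((m - 920) + 1054) = -2946 + ((-612 - 920) + 1054) = -2946 + (-1532 + 1054) = -2946 - 478 = -3424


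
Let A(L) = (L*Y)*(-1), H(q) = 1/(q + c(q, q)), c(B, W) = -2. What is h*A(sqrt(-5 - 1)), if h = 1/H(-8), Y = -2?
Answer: -20*I*sqrt(6) ≈ -48.99*I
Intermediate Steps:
H(q) = 1/(-2 + q) (H(q) = 1/(q - 2) = 1/(-2 + q))
h = -10 (h = 1/(1/(-2 - 8)) = 1/(1/(-10)) = 1/(-1/10) = -10)
A(L) = 2*L (A(L) = (L*(-2))*(-1) = -2*L*(-1) = 2*L)
h*A(sqrt(-5 - 1)) = -20*sqrt(-5 - 1) = -20*sqrt(-6) = -20*I*sqrt(6)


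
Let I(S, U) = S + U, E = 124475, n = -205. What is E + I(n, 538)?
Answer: 124808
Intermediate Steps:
E + I(n, 538) = 124475 + (-205 + 538) = 124475 + 333 = 124808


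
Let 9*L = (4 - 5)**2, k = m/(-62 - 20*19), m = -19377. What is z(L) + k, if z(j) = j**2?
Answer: 1569979/35802 ≈ 43.852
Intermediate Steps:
k = 19377/442 (k = -19377/(-62 - 20*19) = -19377/(-62 - 380) = -19377/(-442) = -19377*(-1/442) = 19377/442 ≈ 43.839)
L = 1/9 (L = (4 - 5)**2/9 = (1/9)*(-1)**2 = (1/9)*1 = 1/9 ≈ 0.11111)
z(L) + k = (1/9)**2 + 19377/442 = 1/81 + 19377/442 = 1569979/35802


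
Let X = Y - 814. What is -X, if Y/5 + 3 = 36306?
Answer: -180701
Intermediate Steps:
Y = 181515 (Y = -15 + 5*36306 = -15 + 181530 = 181515)
X = 180701 (X = 181515 - 814 = 180701)
-X = -1*180701 = -180701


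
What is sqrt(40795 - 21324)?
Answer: sqrt(19471) ≈ 139.54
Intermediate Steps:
sqrt(40795 - 21324) = sqrt(19471)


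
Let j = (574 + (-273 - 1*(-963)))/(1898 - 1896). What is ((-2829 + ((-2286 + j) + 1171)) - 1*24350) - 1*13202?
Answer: -40864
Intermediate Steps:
j = 632 (j = (574 + (-273 + 963))/2 = (574 + 690)*(1/2) = 1264*(1/2) = 632)
((-2829 + ((-2286 + j) + 1171)) - 1*24350) - 1*13202 = ((-2829 + ((-2286 + 632) + 1171)) - 1*24350) - 1*13202 = ((-2829 + (-1654 + 1171)) - 24350) - 13202 = ((-2829 - 483) - 24350) - 13202 = (-3312 - 24350) - 13202 = -27662 - 13202 = -40864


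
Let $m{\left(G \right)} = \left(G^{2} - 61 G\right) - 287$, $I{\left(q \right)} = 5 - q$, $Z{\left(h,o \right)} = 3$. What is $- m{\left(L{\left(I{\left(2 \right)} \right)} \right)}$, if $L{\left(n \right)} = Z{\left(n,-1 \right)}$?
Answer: $461$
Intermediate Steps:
$L{\left(n \right)} = 3$
$m{\left(G \right)} = -287 + G^{2} - 61 G$
$- m{\left(L{\left(I{\left(2 \right)} \right)} \right)} = - (-287 + 3^{2} - 183) = - (-287 + 9 - 183) = \left(-1\right) \left(-461\right) = 461$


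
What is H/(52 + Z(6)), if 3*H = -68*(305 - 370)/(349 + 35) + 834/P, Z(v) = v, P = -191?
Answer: 130991/3190464 ≈ 0.041057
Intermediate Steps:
H = 130991/55008 (H = (-68*(305 - 370)/(349 + 35) + 834/(-191))/3 = (-68/(384/(-65)) + 834*(-1/191))/3 = (-68/(384*(-1/65)) - 834/191)/3 = (-68/(-384/65) - 834/191)/3 = (-68*(-65/384) - 834/191)/3 = (1105/96 - 834/191)/3 = (⅓)*(130991/18336) = 130991/55008 ≈ 2.3813)
H/(52 + Z(6)) = (130991/55008)/(52 + 6) = (130991/55008)/58 = (1/58)*(130991/55008) = 130991/3190464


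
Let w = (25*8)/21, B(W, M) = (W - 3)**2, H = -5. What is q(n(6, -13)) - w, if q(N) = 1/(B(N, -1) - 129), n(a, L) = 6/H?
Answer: -61925/6496 ≈ -9.5328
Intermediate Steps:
B(W, M) = (-3 + W)**2
n(a, L) = -6/5 (n(a, L) = 6/(-5) = 6*(-1/5) = -6/5)
q(N) = 1/(-129 + (-3 + N)**2) (q(N) = 1/((-3 + N)**2 - 129) = 1/(-129 + (-3 + N)**2))
w = 200/21 (w = 200*(1/21) = 200/21 ≈ 9.5238)
q(n(6, -13)) - w = 1/(-129 + (-3 - 6/5)**2) - 1*200/21 = 1/(-129 + (-21/5)**2) - 200/21 = 1/(-129 + 441/25) - 200/21 = 1/(-2784/25) - 200/21 = -25/2784 - 200/21 = -61925/6496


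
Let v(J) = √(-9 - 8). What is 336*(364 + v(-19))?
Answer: 122304 + 336*I*√17 ≈ 1.223e+5 + 1385.4*I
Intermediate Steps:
v(J) = I*√17 (v(J) = √(-17) = I*√17)
336*(364 + v(-19)) = 336*(364 + I*√17) = 122304 + 336*I*√17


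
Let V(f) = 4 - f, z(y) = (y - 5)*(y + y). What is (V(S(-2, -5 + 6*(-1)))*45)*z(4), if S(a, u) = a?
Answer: -2160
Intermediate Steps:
z(y) = 2*y*(-5 + y) (z(y) = (-5 + y)*(2*y) = 2*y*(-5 + y))
(V(S(-2, -5 + 6*(-1)))*45)*z(4) = ((4 - 1*(-2))*45)*(2*4*(-5 + 4)) = ((4 + 2)*45)*(2*4*(-1)) = (6*45)*(-8) = 270*(-8) = -2160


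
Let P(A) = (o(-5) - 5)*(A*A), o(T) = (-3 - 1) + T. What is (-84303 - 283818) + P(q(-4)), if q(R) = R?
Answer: -368345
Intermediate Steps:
o(T) = -4 + T
P(A) = -14*A² (P(A) = ((-4 - 5) - 5)*(A*A) = (-9 - 5)*A² = -14*A²)
(-84303 - 283818) + P(q(-4)) = (-84303 - 283818) - 14*(-4)² = -368121 - 14*16 = -368121 - 224 = -368345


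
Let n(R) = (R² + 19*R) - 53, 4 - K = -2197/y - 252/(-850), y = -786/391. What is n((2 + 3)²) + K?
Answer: -14098961/334050 ≈ -42.206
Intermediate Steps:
y = -786/391 (y = -786*1/391 = -786/391 ≈ -2.0102)
K = -363849311/334050 (K = 4 - (-2197/(-786/391) - 252/(-850)) = 4 - (-2197*(-391/786) - 252*(-1/850)) = 4 - (859027/786 + 126/425) = 4 - 1*365185511/334050 = 4 - 365185511/334050 = -363849311/334050 ≈ -1089.2)
n(R) = -53 + R² + 19*R
n((2 + 3)²) + K = (-53 + ((2 + 3)²)² + 19*(2 + 3)²) - 363849311/334050 = (-53 + (5²)² + 19*5²) - 363849311/334050 = (-53 + 25² + 19*25) - 363849311/334050 = (-53 + 625 + 475) - 363849311/334050 = 1047 - 363849311/334050 = -14098961/334050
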